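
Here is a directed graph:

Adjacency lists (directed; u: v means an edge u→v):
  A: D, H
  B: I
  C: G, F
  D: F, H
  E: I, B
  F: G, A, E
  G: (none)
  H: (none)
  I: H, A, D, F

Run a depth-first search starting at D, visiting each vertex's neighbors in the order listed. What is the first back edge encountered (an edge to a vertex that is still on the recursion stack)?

DFS from D (visiting each vertex's neighbors in the order listed); mark gray on enter, black on exit:
D gray
  F gray
    G gray
    G black
    A gray
      A→D: D is gray → back edge
First back edge: A → D.

A→D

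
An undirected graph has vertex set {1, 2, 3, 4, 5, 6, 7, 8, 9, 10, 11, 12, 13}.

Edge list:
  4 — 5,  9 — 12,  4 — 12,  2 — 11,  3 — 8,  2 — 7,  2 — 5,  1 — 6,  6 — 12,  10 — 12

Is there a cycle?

No

DFS, tracking each vertex's parent; an edge to a visited non-parent vertex closes a cycle.
Start from 7:
visit 7 (parent –)
  visit 2 (parent 7)
    visit 11 (parent 2)
      11–2: parent, skip
    visit 5 (parent 2)
      5–2: parent, skip
      visit 4 (parent 5)
        4–5: parent, skip
        visit 12 (parent 4)
          visit 9 (parent 12)
            9–12: parent, skip
          visit 10 (parent 12)
            10–12: parent, skip
          visit 6 (parent 12)
            6–12: parent, skip
            visit 1 (parent 6)
              1–6: parent, skip
          12–4: parent, skip
    2–7: parent, skip
visit 3 (parent –)
  visit 8 (parent 3)
    8–3: parent, skip
visit 13 (parent –)
No non-parent visited neighbor found — the graph is a forest.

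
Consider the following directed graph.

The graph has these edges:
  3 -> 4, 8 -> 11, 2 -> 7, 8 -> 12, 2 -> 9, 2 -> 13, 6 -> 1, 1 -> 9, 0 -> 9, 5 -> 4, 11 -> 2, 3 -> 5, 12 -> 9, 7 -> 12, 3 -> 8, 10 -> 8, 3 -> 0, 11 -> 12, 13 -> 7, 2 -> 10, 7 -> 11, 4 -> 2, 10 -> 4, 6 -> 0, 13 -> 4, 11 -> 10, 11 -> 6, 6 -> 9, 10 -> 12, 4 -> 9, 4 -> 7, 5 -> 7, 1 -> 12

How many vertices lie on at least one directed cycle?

7

A vertex is on a directed cycle iff it belongs to a strongly connected component of size ≥ 2 (or has a self-loop).
The vertices on cycles are {2, 4, 7, 8, 10, 11, 13} — 7 in total.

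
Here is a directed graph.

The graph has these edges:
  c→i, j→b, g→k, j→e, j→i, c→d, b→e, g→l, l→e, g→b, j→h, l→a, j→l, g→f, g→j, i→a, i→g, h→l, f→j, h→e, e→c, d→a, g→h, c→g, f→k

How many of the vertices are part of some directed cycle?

A vertex is on a directed cycle iff it belongs to a strongly connected component of size ≥ 2 (or has a self-loop).
The vertices on cycles are {b, c, e, f, g, h, i, j, l} — 9 in total.

9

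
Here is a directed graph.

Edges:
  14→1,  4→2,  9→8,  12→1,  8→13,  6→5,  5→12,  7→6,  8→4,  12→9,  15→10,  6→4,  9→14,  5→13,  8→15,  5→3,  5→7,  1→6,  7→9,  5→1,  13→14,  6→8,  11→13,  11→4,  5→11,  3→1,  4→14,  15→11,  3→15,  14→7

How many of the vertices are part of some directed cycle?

13

A vertex is on a directed cycle iff it belongs to a strongly connected component of size ≥ 2 (or has a self-loop).
The vertices on cycles are {1, 3, 4, 5, 6, 7, 8, 9, 11, 12, 13, 14, 15} — 13 in total.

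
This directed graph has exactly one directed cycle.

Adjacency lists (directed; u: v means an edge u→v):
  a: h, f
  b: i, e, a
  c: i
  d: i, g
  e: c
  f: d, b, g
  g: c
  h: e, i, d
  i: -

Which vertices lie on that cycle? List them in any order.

DFS with gray/black marking from b:
b gray
  i gray
  i black
  e gray
    c gray
      c→i: i black — skip
    c black
  e black
  a gray
    h gray
      h→e: e black — skip
      h→i: i black — skip
      d gray
        d→i: i black — skip
        g gray
          g→c: c black — skip
        g black
      d black
    h black
    f gray
      f→d: d black — skip
      f→b: b is gray → back edge
Back edge closes the cycle b → a → f → b; its vertices are {a, b, f}.

a, b, f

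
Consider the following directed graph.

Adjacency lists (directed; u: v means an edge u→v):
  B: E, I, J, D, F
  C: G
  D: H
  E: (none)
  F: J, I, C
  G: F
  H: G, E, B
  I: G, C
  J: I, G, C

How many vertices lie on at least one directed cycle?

A vertex is on a directed cycle iff it belongs to a strongly connected component of size ≥ 2 (or has a self-loop).
The vertices on cycles are {B, C, D, F, G, H, I, J} — 8 in total.

8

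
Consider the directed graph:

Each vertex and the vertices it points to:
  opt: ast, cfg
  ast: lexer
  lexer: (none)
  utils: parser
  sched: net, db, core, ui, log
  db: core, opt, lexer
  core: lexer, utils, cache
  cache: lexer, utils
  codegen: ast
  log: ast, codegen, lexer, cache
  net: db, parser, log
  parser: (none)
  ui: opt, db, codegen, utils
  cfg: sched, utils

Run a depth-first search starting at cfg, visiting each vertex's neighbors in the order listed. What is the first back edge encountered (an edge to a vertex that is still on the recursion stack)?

opt→cfg

DFS from cfg (visiting each vertex's neighbors in the order listed); mark gray on enter, black on exit:
cfg gray
  sched gray
    net gray
      db gray
        core gray
          lexer gray
          lexer black
          utils gray
            parser gray
            parser black
          utils black
          cache gray
            cache→lexer: lexer black — skip
            cache→utils: utils black — skip
          cache black
        core black
        opt gray
          ast gray
            ast→lexer: lexer black — skip
          ast black
          opt→cfg: cfg is gray → back edge
First back edge: opt → cfg.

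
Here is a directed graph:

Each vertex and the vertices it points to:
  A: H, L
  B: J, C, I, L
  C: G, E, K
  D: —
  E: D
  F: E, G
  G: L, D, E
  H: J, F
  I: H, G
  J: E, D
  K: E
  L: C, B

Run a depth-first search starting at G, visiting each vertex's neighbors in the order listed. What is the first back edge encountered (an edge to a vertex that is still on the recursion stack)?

C->G

DFS from G (visiting each vertex's neighbors in the order listed); mark gray on enter, black on exit:
G gray
  L gray
    C gray
      C→G: G is gray → back edge
First back edge: C → G.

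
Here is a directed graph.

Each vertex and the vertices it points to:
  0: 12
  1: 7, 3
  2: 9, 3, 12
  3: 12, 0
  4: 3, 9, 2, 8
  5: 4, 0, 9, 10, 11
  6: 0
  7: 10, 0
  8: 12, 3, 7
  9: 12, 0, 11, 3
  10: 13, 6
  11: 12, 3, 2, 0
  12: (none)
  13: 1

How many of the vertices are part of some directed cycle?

A vertex is on a directed cycle iff it belongs to a strongly connected component of size ≥ 2 (or has a self-loop).
The vertices on cycles are {1, 2, 7, 9, 10, 11, 13} — 7 in total.

7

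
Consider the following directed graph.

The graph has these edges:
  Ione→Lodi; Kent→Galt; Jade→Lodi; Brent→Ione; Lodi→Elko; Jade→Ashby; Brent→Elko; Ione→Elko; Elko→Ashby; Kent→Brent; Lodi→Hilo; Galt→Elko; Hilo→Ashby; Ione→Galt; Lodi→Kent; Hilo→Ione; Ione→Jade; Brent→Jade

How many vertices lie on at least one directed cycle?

6

A vertex is on a directed cycle iff it belongs to a strongly connected component of size ≥ 2 (or has a self-loop).
The vertices on cycles are {Hilo, Ione, Jade, Kent, Lodi, Brent} — 6 in total.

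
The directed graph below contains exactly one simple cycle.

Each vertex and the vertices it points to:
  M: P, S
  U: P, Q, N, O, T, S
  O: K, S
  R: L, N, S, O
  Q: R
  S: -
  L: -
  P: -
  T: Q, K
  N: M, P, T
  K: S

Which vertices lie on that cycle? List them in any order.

DFS with gray/black marking from N:
N gray
  M gray
    P gray
    P black
    S gray
    S black
  M black
  N→P: P black — skip
  T gray
    Q gray
      R gray
        L gray
        L black
        R→N: N is gray → back edge
Back edge closes the cycle N → T → Q → R → N; its vertices are {N, Q, R, T}.

N, Q, R, T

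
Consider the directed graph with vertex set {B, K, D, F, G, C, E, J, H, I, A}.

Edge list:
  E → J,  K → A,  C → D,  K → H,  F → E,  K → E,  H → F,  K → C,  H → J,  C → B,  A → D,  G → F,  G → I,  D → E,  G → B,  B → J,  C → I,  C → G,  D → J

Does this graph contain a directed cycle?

DFS with white/gray/black marking, starting from B:
B gray
  J gray
  J black
B black
K gray
  A gray
    D gray
      D→J: J black — skip
      E gray
        E→J: J black — skip
      E black
    D black
  A black
  H gray
    H→J: J black — skip
    F gray
      F→E: E black — skip
    F black
  H black
  C gray
    I gray
    I black
    G gray
      G→F: F black — skip
      G→I: I black — skip
      G→B: B black — skip
    G black
    C→B: B black — skip
    C→D: D black — skip
  C black
  K→E: E black — skip
K black
Every edge goes to a white or black vertex — no back edge, so the graph is acyclic.

No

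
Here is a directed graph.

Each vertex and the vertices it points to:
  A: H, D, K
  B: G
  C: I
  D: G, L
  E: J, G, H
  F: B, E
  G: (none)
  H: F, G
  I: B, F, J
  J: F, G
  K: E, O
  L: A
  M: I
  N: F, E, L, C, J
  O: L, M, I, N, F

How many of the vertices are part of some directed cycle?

A vertex is on a directed cycle iff it belongs to a strongly connected component of size ≥ 2 (or has a self-loop).
The vertices on cycles are {A, D, E, F, H, J, K, L, N, O} — 10 in total.

10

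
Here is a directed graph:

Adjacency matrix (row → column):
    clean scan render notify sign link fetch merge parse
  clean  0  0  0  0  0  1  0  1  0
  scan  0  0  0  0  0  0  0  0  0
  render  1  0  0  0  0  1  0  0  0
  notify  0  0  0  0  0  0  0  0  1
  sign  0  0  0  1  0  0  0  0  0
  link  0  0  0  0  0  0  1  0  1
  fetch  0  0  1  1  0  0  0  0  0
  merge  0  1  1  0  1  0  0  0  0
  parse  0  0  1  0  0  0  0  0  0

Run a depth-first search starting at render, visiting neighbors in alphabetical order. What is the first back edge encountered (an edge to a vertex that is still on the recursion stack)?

DFS from render (visiting neighbors in alphabetical order); mark gray on enter, black on exit:
render gray
  clean gray
    link gray
      fetch gray
        notify gray
          parse gray
            parse→render: render is gray → back edge
First back edge: parse → render.

parse→render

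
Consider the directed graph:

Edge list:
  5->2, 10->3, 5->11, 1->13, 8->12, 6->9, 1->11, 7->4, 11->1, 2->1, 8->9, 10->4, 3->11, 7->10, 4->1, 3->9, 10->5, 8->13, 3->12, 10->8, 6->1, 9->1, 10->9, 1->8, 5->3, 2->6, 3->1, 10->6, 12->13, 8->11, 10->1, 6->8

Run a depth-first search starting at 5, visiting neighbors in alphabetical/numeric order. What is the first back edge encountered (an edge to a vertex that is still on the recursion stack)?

9->1

DFS from 5 (visiting neighbors in alphabetical/numeric order); mark gray on enter, black on exit:
5 gray
  2 gray
    1 gray
      8 gray
        9 gray
          9→1: 1 is gray → back edge
First back edge: 9 → 1.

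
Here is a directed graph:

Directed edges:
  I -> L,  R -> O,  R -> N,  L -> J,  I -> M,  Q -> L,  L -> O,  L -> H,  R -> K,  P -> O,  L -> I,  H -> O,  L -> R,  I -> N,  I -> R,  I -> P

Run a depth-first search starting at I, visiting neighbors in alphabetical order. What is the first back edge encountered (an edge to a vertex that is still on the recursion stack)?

DFS from I (visiting neighbors in alphabetical order); mark gray on enter, black on exit:
I gray
  L gray
    H gray
      O gray
      O black
    H black
    L→I: I is gray → back edge
First back edge: L → I.

L→I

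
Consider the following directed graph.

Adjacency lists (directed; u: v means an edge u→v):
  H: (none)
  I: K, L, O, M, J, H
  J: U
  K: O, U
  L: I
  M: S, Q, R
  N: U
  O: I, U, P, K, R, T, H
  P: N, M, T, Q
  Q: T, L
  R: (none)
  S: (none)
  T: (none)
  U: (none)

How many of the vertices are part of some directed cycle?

7

A vertex is on a directed cycle iff it belongs to a strongly connected component of size ≥ 2 (or has a self-loop).
The vertices on cycles are {I, K, L, M, O, P, Q} — 7 in total.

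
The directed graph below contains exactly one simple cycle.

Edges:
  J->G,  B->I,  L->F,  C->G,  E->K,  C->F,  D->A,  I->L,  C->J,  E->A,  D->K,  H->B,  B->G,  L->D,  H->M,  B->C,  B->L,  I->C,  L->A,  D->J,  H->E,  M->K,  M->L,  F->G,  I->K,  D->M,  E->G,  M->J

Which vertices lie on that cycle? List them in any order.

D, L, M

DFS with gray/black marking from M:
M gray
  K gray
  K black
  L gray
    D gray
      J gray
        G gray
        G black
      J black
      D→M: M is gray → back edge
Back edge closes the cycle M → L → D → M; its vertices are {D, L, M}.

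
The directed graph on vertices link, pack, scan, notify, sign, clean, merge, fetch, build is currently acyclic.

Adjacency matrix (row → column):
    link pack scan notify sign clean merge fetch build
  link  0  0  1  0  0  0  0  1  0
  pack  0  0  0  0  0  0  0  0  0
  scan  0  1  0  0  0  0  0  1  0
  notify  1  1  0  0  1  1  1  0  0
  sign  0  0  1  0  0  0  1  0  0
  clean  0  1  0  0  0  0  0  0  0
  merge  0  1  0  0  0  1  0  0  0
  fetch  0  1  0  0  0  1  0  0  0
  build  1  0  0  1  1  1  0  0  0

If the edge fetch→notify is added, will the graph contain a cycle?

Adding fetch→notify creates a cycle iff notify can already reach fetch.
Path from notify: notify → link → fetch.
So notify → … → fetch → notify is a cycle.

Yes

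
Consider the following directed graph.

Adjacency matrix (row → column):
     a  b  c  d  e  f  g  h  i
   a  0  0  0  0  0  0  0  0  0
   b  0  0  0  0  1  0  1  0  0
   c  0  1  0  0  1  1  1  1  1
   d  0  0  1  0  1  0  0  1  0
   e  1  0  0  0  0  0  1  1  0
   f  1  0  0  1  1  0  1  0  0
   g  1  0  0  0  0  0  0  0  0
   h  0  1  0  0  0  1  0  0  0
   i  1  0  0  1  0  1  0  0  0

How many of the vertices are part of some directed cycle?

7

A vertex is on a directed cycle iff it belongs to a strongly connected component of size ≥ 2 (or has a self-loop).
The vertices on cycles are {b, c, d, e, f, h, i} — 7 in total.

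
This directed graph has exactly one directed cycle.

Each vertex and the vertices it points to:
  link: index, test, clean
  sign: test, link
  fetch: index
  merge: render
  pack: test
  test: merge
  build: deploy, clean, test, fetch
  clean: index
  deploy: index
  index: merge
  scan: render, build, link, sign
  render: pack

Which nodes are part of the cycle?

pack, test, merge, render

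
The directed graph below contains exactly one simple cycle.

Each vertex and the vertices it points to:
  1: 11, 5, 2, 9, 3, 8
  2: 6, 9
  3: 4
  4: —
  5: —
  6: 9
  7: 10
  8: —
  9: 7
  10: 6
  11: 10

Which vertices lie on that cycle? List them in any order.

DFS with gray/black marking from 9:
9 gray
  7 gray
    10 gray
      6 gray
        6→9: 9 is gray → back edge
Back edge closes the cycle 9 → 7 → 10 → 6 → 9; its vertices are {6, 7, 9, 10}.

6, 7, 9, 10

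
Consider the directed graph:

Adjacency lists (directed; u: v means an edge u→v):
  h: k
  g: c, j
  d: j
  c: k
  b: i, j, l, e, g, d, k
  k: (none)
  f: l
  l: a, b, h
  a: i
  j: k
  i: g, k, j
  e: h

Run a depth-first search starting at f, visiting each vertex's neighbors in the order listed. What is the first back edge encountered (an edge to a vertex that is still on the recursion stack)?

b->l

DFS from f (visiting each vertex's neighbors in the order listed); mark gray on enter, black on exit:
f gray
  l gray
    a gray
      i gray
        g gray
          c gray
            k gray
            k black
          c black
          j gray
            j→k: k black — skip
          j black
        g black
        i→k: k black — skip
        i→j: j black — skip
      i black
    a black
    b gray
      b→i: i black — skip
      b→j: j black — skip
      b→l: l is gray → back edge
First back edge: b → l.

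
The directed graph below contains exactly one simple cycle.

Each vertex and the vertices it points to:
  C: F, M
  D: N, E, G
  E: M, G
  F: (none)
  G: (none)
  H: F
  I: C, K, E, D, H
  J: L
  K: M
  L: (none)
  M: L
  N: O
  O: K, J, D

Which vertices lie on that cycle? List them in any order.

DFS with gray/black marking from D:
D gray
  N gray
    O gray
      K gray
        M gray
          L gray
          L black
        M black
      K black
      J gray
        J→L: L black — skip
      J black
      O→D: D is gray → back edge
Back edge closes the cycle D → N → O → D; its vertices are {D, N, O}.

D, N, O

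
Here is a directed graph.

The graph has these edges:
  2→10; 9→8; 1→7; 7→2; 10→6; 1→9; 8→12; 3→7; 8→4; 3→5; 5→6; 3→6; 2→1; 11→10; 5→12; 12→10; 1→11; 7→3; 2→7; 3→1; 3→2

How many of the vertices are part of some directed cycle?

A vertex is on a directed cycle iff it belongs to a strongly connected component of size ≥ 2 (or has a self-loop).
The vertices on cycles are {1, 2, 3, 7} — 4 in total.

4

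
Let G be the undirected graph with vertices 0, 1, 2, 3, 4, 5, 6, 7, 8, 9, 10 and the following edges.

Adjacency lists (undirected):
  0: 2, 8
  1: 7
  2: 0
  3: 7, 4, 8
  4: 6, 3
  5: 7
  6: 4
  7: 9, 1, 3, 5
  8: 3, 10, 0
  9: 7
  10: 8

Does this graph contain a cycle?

DFS, tracking each vertex's parent; an edge to a visited non-parent vertex closes a cycle.
Start from 8:
visit 8 (parent –)
  visit 3 (parent 8)
    visit 7 (parent 3)
      visit 9 (parent 7)
        9–7: parent, skip
      visit 1 (parent 7)
        1–7: parent, skip
      7–3: parent, skip
      visit 5 (parent 7)
        5–7: parent, skip
    visit 4 (parent 3)
      visit 6 (parent 4)
        6–4: parent, skip
      4–3: parent, skip
    3–8: parent, skip
  visit 10 (parent 8)
    10–8: parent, skip
  visit 0 (parent 8)
    visit 2 (parent 0)
      2–0: parent, skip
    0–8: parent, skip
No non-parent visited neighbor found — the graph is a forest.

No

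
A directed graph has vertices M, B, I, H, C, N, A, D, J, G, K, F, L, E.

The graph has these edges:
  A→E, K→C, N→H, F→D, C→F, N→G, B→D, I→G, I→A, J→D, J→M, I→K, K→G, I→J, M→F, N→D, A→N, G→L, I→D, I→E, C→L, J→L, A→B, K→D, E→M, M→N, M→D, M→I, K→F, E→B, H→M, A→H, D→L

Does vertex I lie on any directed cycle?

Yes

I is on a cycle iff I can reach itself via ≥1 edge.
I → J → M → I — yes.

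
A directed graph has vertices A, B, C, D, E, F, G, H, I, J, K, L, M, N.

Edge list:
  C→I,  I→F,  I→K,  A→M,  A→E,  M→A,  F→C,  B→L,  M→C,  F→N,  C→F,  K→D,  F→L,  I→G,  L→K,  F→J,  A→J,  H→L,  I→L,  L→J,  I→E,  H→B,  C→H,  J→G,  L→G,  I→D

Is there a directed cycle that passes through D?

D lies on a cycle iff there is a path from D back to itself.
Exploring from D, it never reaches itself; equivalently, its strongly connected component is a singleton.

No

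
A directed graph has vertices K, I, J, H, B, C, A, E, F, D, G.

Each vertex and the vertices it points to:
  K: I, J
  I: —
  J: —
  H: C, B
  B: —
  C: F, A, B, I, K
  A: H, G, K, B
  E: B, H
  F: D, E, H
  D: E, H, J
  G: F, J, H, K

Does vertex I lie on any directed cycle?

No

I lies on a cycle iff there is a path from I back to itself.
Exploring from I, it never reaches itself; equivalently, its strongly connected component is a singleton.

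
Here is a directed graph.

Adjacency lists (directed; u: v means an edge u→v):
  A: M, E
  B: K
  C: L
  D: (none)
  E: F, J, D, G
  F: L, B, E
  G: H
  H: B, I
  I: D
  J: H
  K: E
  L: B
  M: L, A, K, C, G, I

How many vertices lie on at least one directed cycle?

10

A vertex is on a directed cycle iff it belongs to a strongly connected component of size ≥ 2 (or has a self-loop).
The vertices on cycles are {A, B, E, F, G, H, J, K, L, M} — 10 in total.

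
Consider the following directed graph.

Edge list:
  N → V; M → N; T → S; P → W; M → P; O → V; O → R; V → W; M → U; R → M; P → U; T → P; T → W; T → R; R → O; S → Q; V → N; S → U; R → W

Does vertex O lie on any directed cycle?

O is on a cycle iff O can reach itself via ≥1 edge.
O → R → O — yes.

Yes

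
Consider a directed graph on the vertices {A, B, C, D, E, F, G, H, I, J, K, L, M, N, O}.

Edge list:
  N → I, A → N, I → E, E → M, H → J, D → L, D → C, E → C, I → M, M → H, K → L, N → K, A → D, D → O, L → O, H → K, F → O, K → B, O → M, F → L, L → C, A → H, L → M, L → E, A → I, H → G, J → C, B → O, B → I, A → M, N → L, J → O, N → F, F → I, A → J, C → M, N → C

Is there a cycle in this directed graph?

DFS with white/gray/black marking, starting from N:
N gray
  K gray
    B gray
      I gray
        E gray
          C gray
            M gray
              H gray
                G gray
                G black
                J gray
                  O gray
                    O→M: M is gray → back edge
Back edge found, so a cycle exists: M → H → J → O → M.

Yes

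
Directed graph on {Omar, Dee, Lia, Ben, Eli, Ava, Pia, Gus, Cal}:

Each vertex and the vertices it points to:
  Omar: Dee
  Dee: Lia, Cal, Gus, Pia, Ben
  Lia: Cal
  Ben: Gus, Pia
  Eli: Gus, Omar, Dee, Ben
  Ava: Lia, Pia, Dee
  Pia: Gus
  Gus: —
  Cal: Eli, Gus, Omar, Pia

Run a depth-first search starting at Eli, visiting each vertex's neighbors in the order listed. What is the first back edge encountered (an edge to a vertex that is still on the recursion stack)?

Cal->Eli

DFS from Eli (visiting each vertex's neighbors in the order listed); mark gray on enter, black on exit:
Eli gray
  Gus gray
  Gus black
  Omar gray
    Dee gray
      Lia gray
        Cal gray
          Cal→Eli: Eli is gray → back edge
First back edge: Cal → Eli.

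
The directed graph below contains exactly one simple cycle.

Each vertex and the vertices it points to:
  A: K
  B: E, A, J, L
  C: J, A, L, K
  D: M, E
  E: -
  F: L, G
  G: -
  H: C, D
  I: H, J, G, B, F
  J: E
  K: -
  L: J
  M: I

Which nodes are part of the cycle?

D, H, I, M

DFS with gray/black marking from H:
H gray
  C gray
    J gray
      E gray
      E black
    J black
    A gray
      K gray
      K black
    A black
    L gray
      L→J: J black — skip
    L black
    C→K: K black — skip
  C black
  D gray
    M gray
      I gray
        I→H: H is gray → back edge
Back edge closes the cycle H → D → M → I → H; its vertices are {D, H, I, M}.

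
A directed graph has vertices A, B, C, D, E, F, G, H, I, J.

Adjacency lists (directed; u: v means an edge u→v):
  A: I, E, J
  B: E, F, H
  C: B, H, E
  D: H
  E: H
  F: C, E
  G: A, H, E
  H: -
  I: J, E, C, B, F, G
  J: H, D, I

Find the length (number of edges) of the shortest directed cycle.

2

For each vertex v, BFS finds the shortest path from v back to v.
The shortest such closed walk is I → J → I, length 2.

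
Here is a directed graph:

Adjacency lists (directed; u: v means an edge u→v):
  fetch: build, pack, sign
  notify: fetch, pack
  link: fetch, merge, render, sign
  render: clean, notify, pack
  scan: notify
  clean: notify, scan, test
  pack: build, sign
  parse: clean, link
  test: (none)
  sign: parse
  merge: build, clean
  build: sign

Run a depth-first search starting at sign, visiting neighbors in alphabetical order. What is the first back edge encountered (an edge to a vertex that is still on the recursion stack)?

DFS from sign (visiting neighbors in alphabetical order); mark gray on enter, black on exit:
sign gray
  parse gray
    clean gray
      notify gray
        fetch gray
          build gray
            build→sign: sign is gray → back edge
First back edge: build → sign.

build->sign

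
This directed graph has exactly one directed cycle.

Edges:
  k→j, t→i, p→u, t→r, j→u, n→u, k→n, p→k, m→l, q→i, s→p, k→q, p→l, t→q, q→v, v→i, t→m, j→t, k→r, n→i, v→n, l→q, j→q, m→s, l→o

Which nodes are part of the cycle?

j, k, m, p, s, t

DFS with gray/black marking from t:
t gray
  r gray
  r black
  q gray
    i gray
    i black
    v gray
      v→i: i black — skip
      n gray
        u gray
        u black
        n→i: i black — skip
      n black
    v black
  q black
  t→i: i black — skip
  m gray
    s gray
      p gray
        l gray
          o gray
          o black
          l→q: q black — skip
        l black
        p→u: u black — skip
        k gray
          k→q: q black — skip
          k→n: n black — skip
          k→r: r black — skip
          j gray
            j→t: t is gray → back edge
Back edge closes the cycle t → m → s → p → k → j → t; its vertices are {j, k, m, p, s, t}.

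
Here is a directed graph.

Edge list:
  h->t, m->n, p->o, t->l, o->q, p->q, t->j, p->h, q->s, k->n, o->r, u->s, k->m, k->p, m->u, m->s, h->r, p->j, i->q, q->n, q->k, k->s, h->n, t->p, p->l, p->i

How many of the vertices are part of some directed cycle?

7

A vertex is on a directed cycle iff it belongs to a strongly connected component of size ≥ 2 (or has a self-loop).
The vertices on cycles are {h, i, k, o, p, q, t} — 7 in total.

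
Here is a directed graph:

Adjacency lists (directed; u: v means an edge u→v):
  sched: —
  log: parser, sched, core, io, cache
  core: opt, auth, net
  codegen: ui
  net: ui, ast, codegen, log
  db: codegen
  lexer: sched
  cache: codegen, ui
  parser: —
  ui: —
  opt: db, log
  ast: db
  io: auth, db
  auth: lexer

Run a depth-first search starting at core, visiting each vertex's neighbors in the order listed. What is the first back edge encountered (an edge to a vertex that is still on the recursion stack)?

DFS from core (visiting each vertex's neighbors in the order listed); mark gray on enter, black on exit:
core gray
  opt gray
    db gray
      codegen gray
        ui gray
        ui black
      codegen black
    db black
    log gray
      parser gray
      parser black
      sched gray
      sched black
      log→core: core is gray → back edge
First back edge: log → core.

log→core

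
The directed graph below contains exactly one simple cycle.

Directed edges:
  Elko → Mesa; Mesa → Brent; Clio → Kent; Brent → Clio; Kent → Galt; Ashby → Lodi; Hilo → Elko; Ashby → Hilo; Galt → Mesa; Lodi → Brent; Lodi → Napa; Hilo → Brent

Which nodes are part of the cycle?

DFS with gray/black marking from Brent:
Brent gray
  Clio gray
    Kent gray
      Galt gray
        Mesa gray
          Mesa→Brent: Brent is gray → back edge
Back edge closes the cycle Brent → Clio → Kent → Galt → Mesa → Brent; its vertices are {Clio, Galt, Kent, Mesa, Brent}.

Clio, Galt, Kent, Mesa, Brent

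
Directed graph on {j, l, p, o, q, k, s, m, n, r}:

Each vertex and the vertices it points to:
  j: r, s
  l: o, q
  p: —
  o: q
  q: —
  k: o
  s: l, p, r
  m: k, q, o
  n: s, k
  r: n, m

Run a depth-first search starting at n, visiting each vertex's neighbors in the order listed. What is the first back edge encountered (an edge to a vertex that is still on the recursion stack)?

r→n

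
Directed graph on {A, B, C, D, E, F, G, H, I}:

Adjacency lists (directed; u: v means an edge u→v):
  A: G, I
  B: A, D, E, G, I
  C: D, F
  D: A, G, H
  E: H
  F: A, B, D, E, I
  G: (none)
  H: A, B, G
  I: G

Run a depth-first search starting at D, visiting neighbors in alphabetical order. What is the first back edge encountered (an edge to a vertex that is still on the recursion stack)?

DFS from D (visiting neighbors in alphabetical order); mark gray on enter, black on exit:
D gray
  A gray
    G gray
    G black
    I gray
      I→G: G black — skip
    I black
  A black
  D→G: G black — skip
  H gray
    H→A: A black — skip
    B gray
      B→A: A black — skip
      B→D: D is gray → back edge
First back edge: B → D.

B→D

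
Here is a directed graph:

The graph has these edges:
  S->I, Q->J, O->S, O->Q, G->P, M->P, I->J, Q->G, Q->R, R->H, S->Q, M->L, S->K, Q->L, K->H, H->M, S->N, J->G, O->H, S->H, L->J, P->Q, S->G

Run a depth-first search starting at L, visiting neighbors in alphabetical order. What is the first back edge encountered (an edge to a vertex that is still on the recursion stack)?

Q->G

DFS from L (visiting neighbors in alphabetical order); mark gray on enter, black on exit:
L gray
  J gray
    G gray
      P gray
        Q gray
          Q→G: G is gray → back edge
First back edge: Q → G.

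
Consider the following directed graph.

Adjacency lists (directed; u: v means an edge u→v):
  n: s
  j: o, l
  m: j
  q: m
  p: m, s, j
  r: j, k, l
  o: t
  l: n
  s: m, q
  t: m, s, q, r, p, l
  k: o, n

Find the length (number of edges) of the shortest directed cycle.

4

For each vertex v, BFS finds the shortest path from v back to v.
The shortest such closed walk is t → m → j → o → t, length 4.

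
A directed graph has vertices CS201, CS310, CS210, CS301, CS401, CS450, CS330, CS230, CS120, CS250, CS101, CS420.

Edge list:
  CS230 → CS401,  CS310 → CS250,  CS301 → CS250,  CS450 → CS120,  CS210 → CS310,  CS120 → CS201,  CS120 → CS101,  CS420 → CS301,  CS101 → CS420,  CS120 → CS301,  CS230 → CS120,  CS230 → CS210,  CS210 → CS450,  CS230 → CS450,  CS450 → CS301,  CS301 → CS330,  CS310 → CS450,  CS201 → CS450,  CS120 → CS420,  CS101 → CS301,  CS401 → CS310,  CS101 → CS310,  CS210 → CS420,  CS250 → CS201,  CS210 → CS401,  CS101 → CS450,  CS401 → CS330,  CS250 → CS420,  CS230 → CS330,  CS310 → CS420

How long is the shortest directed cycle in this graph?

3

For each vertex v, BFS finds the shortest path from v back to v.
The shortest such closed walk is CS120 → CS101 → CS450 → CS120, length 3.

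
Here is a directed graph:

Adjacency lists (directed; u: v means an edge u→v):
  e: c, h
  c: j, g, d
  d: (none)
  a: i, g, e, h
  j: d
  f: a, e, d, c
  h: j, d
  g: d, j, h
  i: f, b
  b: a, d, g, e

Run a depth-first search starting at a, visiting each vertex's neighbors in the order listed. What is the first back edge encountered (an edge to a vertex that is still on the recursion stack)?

f->a

DFS from a (visiting each vertex's neighbors in the order listed); mark gray on enter, black on exit:
a gray
  i gray
    f gray
      f→a: a is gray → back edge
First back edge: f → a.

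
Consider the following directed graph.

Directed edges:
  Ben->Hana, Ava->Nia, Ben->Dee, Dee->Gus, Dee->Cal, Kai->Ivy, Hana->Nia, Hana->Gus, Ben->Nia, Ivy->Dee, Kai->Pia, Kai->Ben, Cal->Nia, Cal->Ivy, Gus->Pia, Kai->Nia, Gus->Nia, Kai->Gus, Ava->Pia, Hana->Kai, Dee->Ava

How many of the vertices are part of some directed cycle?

6

A vertex is on a directed cycle iff it belongs to a strongly connected component of size ≥ 2 (or has a self-loop).
The vertices on cycles are {Ben, Cal, Dee, Ivy, Kai, Hana} — 6 in total.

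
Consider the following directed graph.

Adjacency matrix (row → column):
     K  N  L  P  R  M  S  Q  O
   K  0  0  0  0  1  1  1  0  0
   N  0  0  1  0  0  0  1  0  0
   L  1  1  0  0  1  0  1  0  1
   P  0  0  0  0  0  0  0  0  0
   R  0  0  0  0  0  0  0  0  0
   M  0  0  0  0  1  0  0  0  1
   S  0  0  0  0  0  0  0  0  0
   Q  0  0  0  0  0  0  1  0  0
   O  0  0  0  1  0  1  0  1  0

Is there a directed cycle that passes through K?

No

K lies on a cycle iff there is a path from K back to itself.
Exploring from K, it never reaches itself; equivalently, its strongly connected component is a singleton.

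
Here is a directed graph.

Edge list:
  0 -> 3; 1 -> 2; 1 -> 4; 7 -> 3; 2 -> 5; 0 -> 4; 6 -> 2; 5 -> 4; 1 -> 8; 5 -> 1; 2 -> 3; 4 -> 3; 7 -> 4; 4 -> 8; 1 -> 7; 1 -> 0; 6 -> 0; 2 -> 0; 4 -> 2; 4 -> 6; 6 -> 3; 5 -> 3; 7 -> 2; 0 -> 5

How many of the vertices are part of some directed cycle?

7

A vertex is on a directed cycle iff it belongs to a strongly connected component of size ≥ 2 (or has a self-loop).
The vertices on cycles are {0, 1, 2, 4, 5, 6, 7} — 7 in total.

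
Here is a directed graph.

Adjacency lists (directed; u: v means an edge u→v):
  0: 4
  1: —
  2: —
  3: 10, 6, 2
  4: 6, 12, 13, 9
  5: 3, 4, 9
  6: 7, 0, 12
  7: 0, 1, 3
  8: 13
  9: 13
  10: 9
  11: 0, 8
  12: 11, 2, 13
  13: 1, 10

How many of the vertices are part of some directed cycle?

10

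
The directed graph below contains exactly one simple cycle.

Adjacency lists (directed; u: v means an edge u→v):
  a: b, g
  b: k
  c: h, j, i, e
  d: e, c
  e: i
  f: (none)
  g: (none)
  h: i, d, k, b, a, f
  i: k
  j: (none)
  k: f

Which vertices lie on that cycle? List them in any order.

DFS with gray/black marking from h:
h gray
  i gray
    k gray
      f gray
      f black
    k black
  i black
  d gray
    e gray
      e→i: i black — skip
    e black
    c gray
      c→h: h is gray → back edge
Back edge closes the cycle h → d → c → h; its vertices are {c, d, h}.

c, d, h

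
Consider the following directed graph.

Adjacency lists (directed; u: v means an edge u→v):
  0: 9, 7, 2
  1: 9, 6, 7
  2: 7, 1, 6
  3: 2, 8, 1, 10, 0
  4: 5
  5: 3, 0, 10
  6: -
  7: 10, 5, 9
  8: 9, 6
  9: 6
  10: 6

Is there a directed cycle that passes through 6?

No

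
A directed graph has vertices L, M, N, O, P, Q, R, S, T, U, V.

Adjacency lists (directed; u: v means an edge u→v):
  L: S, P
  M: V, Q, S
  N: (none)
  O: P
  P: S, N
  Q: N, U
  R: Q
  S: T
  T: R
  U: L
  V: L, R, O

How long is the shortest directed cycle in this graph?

6

For each vertex v, BFS finds the shortest path from v back to v.
The shortest such closed walk is R → Q → U → L → S → T → R, length 6.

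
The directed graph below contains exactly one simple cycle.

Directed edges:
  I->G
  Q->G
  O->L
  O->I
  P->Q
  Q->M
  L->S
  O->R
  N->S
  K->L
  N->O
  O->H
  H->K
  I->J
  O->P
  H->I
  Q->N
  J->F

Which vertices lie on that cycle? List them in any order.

N, O, P, Q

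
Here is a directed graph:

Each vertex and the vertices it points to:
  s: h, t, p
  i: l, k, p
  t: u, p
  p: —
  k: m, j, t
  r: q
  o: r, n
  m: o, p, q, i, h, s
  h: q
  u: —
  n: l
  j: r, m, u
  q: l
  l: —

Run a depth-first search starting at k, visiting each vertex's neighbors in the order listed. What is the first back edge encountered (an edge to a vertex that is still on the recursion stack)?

i→k

DFS from k (visiting each vertex's neighbors in the order listed); mark gray on enter, black on exit:
k gray
  m gray
    o gray
      r gray
        q gray
          l gray
          l black
        q black
      r black
      n gray
        n→l: l black — skip
      n black
    o black
    p gray
    p black
    m→q: q black — skip
    i gray
      i→l: l black — skip
      i→k: k is gray → back edge
First back edge: i → k.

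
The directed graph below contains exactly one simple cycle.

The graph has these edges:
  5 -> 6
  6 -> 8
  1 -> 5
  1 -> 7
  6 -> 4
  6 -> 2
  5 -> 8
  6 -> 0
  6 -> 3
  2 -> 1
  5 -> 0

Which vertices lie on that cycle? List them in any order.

1, 2, 5, 6

DFS with gray/black marking from 5:
5 gray
  0 gray
  0 black
  6 gray
    2 gray
      1 gray
        7 gray
        7 black
        1→5: 5 is gray → back edge
Back edge closes the cycle 5 → 6 → 2 → 1 → 5; its vertices are {1, 2, 5, 6}.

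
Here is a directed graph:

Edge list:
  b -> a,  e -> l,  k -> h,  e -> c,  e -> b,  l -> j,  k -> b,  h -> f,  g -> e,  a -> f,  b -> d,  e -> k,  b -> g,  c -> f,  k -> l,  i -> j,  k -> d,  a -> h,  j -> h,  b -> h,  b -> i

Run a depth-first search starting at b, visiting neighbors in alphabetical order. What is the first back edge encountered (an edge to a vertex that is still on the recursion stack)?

DFS from b (visiting neighbors in alphabetical order); mark gray on enter, black on exit:
b gray
  a gray
    f gray
    f black
    h gray
      h→f: f black — skip
    h black
  a black
  d gray
  d black
  g gray
    e gray
      e→b: b is gray → back edge
First back edge: e → b.

e->b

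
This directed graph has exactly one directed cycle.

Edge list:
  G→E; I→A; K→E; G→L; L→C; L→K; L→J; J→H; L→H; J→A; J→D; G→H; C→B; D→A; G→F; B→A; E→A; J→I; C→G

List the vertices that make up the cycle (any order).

DFS with gray/black marking from G:
G gray
  H gray
  H black
  F gray
  F black
  L gray
    J gray
      I gray
        A gray
        A black
      I black
      J→H: H black — skip
      D gray
        D→A: A black — skip
      D black
      J→A: A black — skip
    J black
    L→H: H black — skip
    C gray
      B gray
        B→A: A black — skip
      B black
      C→G: G is gray → back edge
Back edge closes the cycle G → L → C → G; its vertices are {C, G, L}.

C, G, L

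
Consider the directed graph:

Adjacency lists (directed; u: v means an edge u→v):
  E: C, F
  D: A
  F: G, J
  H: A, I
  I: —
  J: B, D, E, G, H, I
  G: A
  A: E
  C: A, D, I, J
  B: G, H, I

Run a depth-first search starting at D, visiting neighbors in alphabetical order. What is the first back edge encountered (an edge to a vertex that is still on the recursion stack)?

DFS from D (visiting neighbors in alphabetical order); mark gray on enter, black on exit:
D gray
  A gray
    E gray
      C gray
        C→A: A is gray → back edge
First back edge: C → A.

C->A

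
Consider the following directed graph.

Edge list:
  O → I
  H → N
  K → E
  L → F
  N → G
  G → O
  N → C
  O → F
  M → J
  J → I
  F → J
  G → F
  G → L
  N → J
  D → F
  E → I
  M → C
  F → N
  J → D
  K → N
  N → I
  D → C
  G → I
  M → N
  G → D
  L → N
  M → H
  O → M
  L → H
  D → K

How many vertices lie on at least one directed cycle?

10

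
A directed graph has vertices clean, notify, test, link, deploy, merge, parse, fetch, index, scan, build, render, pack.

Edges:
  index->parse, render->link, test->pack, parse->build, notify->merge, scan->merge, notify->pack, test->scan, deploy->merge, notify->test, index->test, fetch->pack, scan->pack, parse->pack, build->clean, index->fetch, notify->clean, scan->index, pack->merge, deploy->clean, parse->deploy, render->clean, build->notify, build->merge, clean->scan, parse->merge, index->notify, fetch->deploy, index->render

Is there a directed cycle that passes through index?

index is on a cycle iff index can reach itself via ≥1 edge.
index → test → scan → index — yes.

Yes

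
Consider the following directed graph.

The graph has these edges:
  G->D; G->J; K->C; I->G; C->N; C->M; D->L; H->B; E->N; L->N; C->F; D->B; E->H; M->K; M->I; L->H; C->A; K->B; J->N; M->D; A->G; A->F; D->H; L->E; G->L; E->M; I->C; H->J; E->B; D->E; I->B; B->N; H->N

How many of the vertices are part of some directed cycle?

9

A vertex is on a directed cycle iff it belongs to a strongly connected component of size ≥ 2 (or has a self-loop).
The vertices on cycles are {A, C, D, E, G, I, K, L, M} — 9 in total.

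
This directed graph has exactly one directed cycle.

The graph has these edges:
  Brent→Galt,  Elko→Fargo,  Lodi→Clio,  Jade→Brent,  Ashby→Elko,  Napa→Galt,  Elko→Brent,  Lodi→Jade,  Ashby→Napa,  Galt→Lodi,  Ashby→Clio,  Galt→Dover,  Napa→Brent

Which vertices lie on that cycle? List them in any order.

Galt, Jade, Lodi, Brent

DFS with gray/black marking from Galt:
Galt gray
  Lodi gray
    Jade gray
      Brent gray
        Brent→Galt: Galt is gray → back edge
Back edge closes the cycle Galt → Lodi → Jade → Brent → Galt; its vertices are {Galt, Jade, Lodi, Brent}.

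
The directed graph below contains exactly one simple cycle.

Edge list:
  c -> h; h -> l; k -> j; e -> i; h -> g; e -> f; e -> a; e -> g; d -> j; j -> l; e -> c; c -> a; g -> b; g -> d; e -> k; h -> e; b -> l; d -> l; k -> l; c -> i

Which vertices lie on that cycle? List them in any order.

DFS with gray/black marking from h:
h gray
  e gray
    k gray
      j gray
        l gray
        l black
      j black
      k→l: l black — skip
    k black
    c gray
      i gray
      i black
      a gray
      a black
      c→h: h is gray → back edge
Back edge closes the cycle h → e → c → h; its vertices are {c, e, h}.

c, e, h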